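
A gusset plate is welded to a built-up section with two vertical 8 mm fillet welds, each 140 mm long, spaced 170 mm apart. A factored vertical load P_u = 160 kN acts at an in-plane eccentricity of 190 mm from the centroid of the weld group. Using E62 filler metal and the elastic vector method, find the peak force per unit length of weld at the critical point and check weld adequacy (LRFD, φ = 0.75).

E62XX → F_EXX = 620 MPa.
Total weld length L_w = 280 mm. Treat welds as unit-width lines.
Polar moment about centroid: J = 2[d³/12 + d(b/2)²] = 2[140³/12 + 140×85²] = 2480000 mm³.
Direct shear f_v = P/L_w = 160×10³ / 280 = 571.4 N/mm (vertical).
Torsion M = P·e = 160×10³ × 190 = 30400000 N·mm.
Critical point at (x, y) = (85, 70) from centroid. f_tx = M·y/J = 857.9 N/mm; f_ty = M·x/J = 1042 N/mm.
Resultant f_max = √[f_tx² + (f_v + f_ty)²] = √[857.9² + (571.4 + 1042)²] = 1827 N/mm.
Capacity per unit length: φr_n = 0.75 × 0.6 × 620 × (0.707 × 8) = 1578 N/mm.
1827 > 1578 → NOT adequate.

f_max ≈ 1830 N/mm; NOT adequate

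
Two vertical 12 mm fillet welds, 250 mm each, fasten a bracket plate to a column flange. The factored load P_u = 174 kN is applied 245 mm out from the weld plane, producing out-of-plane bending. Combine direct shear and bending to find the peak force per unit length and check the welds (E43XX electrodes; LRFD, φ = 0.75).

E43XX → F_EXX = 430 MPa.
L_w = 2 × 250 = 500 mm; section modulus (unit throat) S = 2 × L²/6 = 20830 mm².
Direct shear f_v = P/L_w = 174×10³/500 = 348 N/mm.
Moment M = P × e = 174×10³ × 245 = 42630000 N·mm; bending f_b = M/S = 2046 N/mm.
f_max = √(f_v² + f_b²) = √(348² + 2046²) = 2076 N/mm.
φr_n = 0.75 × 0.6 × 430 × (0.707 × 12) = 1642 N/mm → NOT adequate.

f_max ≈ 2080 N/mm; NOT adequate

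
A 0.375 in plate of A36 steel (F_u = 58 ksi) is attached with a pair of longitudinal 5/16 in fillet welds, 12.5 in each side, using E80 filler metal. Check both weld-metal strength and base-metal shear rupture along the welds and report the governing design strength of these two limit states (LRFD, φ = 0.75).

φR_n ≈ 199 kip (weld metal governs)

E80XX → F_EXX = 80 ksi.
t_e = 0.707 × 0.3125 = 0.2209 in; L = 25 in.
Weld metal: φR_n = 0.75 × 0.6 × 80 × 0.2209 × 25 = 198.8 kip.
Base metal (shear rupture): φR_n = 0.75 × 0.6 × 58 × 0.375 × 25 = 244.7 kip.
Governing: weld metal.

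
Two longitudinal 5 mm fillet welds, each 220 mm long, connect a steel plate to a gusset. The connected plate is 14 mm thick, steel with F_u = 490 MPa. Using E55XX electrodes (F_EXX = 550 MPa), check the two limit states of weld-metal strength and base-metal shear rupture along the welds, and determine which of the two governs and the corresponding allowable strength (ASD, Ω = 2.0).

t_e = 0.707 × 5 = 3.535 mm; L = 440 mm.
Weld metal: R_n/Ω = (1/2.0) × 0.6 × 550 × 3.535 × 440 × 10⁻³ = 256.6 kN.
Base metal (shear rupture): R_n/Ω = (1/2.0) × 0.6 × 490 × 14 × 440 × 10⁻³ = 905.5 kN.
Governing: weld metal.

R_n/Ω ≈ 257 kN (weld metal governs)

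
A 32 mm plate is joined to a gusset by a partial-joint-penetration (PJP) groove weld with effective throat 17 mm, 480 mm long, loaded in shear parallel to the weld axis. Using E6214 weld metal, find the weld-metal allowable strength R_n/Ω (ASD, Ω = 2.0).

R_n/Ω ≈ 1520 kN

E62XX → F_EXX = 620 MPa.
Effective throat (given) t_e = 17 mm.
A_we = 17 × 480 = 8160 mm².
F_nw = 0.6 F_EXX = 372 MPa.
R_n/Ω = (372 × 8160) / 2.0 × 10⁻³ = 1518 kN.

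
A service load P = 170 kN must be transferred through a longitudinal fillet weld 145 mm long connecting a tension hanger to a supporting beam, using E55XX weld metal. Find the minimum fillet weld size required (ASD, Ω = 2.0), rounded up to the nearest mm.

w = 11 mm

E55XX → F_EXX = 550 MPa.
Total weld length L = 145 mm.
Required throat t_e = P × Ω / (0.6 F_EXX × L) = 170 × 2.0 / (0.6 × 550 × 145 × 10⁻³) = 7.106 mm.
Required leg w = t_e / 0.707 = 10.05 mm → use 11 mm.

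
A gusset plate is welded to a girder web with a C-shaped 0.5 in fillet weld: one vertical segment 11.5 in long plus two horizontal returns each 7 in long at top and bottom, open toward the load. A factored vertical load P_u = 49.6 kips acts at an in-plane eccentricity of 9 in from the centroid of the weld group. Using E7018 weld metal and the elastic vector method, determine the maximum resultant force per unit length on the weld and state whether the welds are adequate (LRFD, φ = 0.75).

f_max ≈ 6.19 kip/in; adequate

E70XX → F_EXX = 70 ksi.
Total weld length L_w = 25.5 in. Treat welds as unit-width lines.
Centroid: x̄ = 2×7×3.5 / 25.5 = 1.922 in from the vertical weld.
Polar moment about centroid: J = I_x + I_y = [11.5³/12 + 2×7×5.75²] + [11.5×1.922² + 2(7³/12 + 7×1.578²)] = 724.1 in³.
Direct shear f_v = P/L_w = 49.6 / 25.5 = 1.945 kip/in (vertical).
Torsion M = P·e = 49.6 × 9 = 446.4 kip·in.
Critical point at (x, y) = (5.078, 5.75) from centroid. f_tx = M·y/J = 3.545 kip/in; f_ty = M·x/J = 3.131 kip/in.
Resultant f_max = √[f_tx² + (f_v + f_ty)²] = √[3.545² + (1.945 + 3.131)²] = 6.191 kip/in.
Capacity per unit length: φr_n = 0.75 × 0.6 × 70 × (0.707 × 0.5) = 11.14 kip/in.
6.191 ≤ 11.14 → adequate.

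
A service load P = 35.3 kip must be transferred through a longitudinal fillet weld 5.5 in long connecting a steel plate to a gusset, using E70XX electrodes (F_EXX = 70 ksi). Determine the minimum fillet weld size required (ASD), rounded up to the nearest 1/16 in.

w = 7/16 in

Total weld length L = 5.5 in.
Required throat t_e = P × Ω / (0.6 F_EXX × L) = 35.3 × 2.0 / (0.6 × 70 × 5.5) = 0.3056 in.
Required leg w = t_e / 0.707 = 0.4323 in → use 7/16 in.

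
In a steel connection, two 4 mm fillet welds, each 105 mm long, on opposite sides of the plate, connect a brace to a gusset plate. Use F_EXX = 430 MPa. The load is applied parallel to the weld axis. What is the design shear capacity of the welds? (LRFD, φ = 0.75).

φR_n ≈ 115 kN

Effective throat t_e = 0.707 × 4 = 2.828 mm.
Total length L = 210 mm; A_we = 2.828 × 210 = 593.9 mm².
F_nw = 0.6 F_EXX = 0.6 × 430 = 258 MPa.
φR_n = 0.75 × 258 × 593.9 × 10⁻³ = 114.9 kN.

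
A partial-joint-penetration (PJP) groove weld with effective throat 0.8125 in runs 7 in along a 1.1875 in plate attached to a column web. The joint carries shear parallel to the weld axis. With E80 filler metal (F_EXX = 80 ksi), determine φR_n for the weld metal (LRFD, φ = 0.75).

φR_n ≈ 205 kip

Effective throat (given) t_e = 0.8125 in.
A_we = 0.8125 × 7 = 5.688 in².
F_nw = 0.6 F_EXX = 48 ksi.
φR_n = 0.75 × 48 × 5.688 = 204.8 kip.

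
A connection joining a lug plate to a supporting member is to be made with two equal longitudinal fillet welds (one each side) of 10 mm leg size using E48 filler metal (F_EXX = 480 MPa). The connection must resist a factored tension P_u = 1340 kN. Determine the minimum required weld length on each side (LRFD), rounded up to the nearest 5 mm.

L = 440 mm on each side

Throat t_e = 0.707 × 10 = 7.07 mm.
φr_n = 0.75 × 0.6 × 480 × 7.07 × 10⁻³ = 1.527 kN/mm.
L_req = P_u / φr_n = 1340 / 1.527 = 877.5 mm total.
Per side: 877.5 / 2 = 438.7 mm.
Round up → use L = 440 mm on each side.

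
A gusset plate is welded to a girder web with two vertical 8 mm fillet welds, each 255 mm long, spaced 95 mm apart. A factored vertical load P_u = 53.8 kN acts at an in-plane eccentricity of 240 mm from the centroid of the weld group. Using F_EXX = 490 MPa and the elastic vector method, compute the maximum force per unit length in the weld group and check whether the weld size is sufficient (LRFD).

Total weld length L_w = 510 mm. Treat welds as unit-width lines.
Polar moment about centroid: J = 2[d³/12 + d(b/2)²] = 2[255³/12 + 255×47.5²] = 3914000 mm³.
Direct shear f_v = P/L_w = 53.8×10³ / 510 = 105.5 N/mm (vertical).
Torsion M = P·e = 53.8×10³ × 240 = 12912000 N·mm.
Critical point at (x, y) = (47.5, 127.5) from centroid. f_tx = M·y/J = 420.6 N/mm; f_ty = M·x/J = 156.7 N/mm.
Resultant f_max = √[f_tx² + (f_v + f_ty)²] = √[420.6² + (105.5 + 156.7)²] = 495.6 N/mm.
Capacity per unit length: φr_n = 0.75 × 0.6 × 490 × (0.707 × 8) = 1247 N/mm.
495.6 ≤ 1247 → adequate.

f_max ≈ 496 N/mm; adequate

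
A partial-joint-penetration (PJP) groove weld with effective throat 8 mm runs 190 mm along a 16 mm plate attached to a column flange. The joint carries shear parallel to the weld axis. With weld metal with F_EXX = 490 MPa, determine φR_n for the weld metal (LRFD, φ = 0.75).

Effective throat (given) t_e = 8 mm.
A_we = 8 × 190 = 1520 mm².
F_nw = 0.6 F_EXX = 294 MPa.
φR_n = 0.75 × 294 × 1520 × 10⁻³ = 335.2 kN.

φR_n ≈ 335 kN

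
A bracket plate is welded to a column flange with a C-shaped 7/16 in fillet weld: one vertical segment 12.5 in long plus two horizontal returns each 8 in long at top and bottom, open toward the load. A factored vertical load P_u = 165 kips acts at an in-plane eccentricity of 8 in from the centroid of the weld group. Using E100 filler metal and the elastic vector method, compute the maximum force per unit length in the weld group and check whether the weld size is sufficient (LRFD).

E100XX → F_EXX = 100 ksi.
Total weld length L_w = 28.5 in. Treat welds as unit-width lines.
Centroid: x̄ = 2×8×4 / 28.5 = 2.246 in from the vertical weld.
Polar moment about centroid: J = I_x + I_y = [12.5³/12 + 2×8×6.25²] + [12.5×2.246² + 2(8³/12 + 8×1.754²)] = 985.4 in³.
Direct shear f_v = P/L_w = 165 / 28.5 = 5.789 kip/in (vertical).
Torsion M = P·e = 165 × 8 = 1320 kip·in.
Critical point at (x, y) = (5.754, 6.25) from centroid. f_tx = M·y/J = 8.372 kip/in; f_ty = M·x/J = 7.709 kip/in.
Resultant f_max = √[f_tx² + (f_v + f_ty)²] = √[8.372² + (5.789 + 7.709)²] = 15.88 kip/in.
Capacity per unit length: φr_n = 0.75 × 0.6 × 100 × (0.707 × 0.4375) = 13.92 kip/in.
15.88 > 13.92 → NOT adequate.

f_max ≈ 15.9 kip/in; NOT adequate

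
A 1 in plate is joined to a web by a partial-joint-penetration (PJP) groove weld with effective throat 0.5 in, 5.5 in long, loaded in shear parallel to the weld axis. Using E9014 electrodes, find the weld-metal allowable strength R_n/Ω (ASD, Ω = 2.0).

R_n/Ω ≈ 74.2 kips

E90XX → F_EXX = 90 ksi.
Effective throat (given) t_e = 0.5 in.
A_we = 0.5 × 5.5 = 2.75 in².
F_nw = 0.6 F_EXX = 54 ksi.
R_n/Ω = (54 × 2.75) / 2.0 = 74.25 kips.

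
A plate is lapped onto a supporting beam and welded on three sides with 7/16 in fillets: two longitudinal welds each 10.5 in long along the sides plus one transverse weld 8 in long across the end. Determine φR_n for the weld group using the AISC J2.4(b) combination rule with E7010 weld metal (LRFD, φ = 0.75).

φR_n ≈ 291 kip

E70XX → F_EXX = 70 ksi.
t_e = 0.707 × 0.4375 = 0.3093 in.
R_nwl = 0.6 × 70 × 0.3093 × 21 = 272.8 kip (longitudinal, 2 welds).
R_nwt = 0.6 × 70 × 0.3093 × 8 = 103.9 kip (transverse, base value).
(i) R_nwl + R_nwt = 376.7 kip; (ii) 0.85 R_nwl + 1.5 R_nwt = 387.8 kip.
R_n = max = 387.8 kip [governs: (ii)]; φR_n = 290.8 kip.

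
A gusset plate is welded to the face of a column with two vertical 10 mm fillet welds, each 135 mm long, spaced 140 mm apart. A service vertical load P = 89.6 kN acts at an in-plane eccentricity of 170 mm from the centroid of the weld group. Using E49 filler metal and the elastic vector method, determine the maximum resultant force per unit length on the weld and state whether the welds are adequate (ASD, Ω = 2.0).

f_max ≈ 1120 N/mm; NOT adequate

E49XX → F_EXX = 490 MPa.
Total weld length L_w = 270 mm. Treat welds as unit-width lines.
Polar moment about centroid: J = 2[d³/12 + d(b/2)²] = 2[135³/12 + 135×70²] = 1733000 mm³.
Direct shear f_v = P/L_w = 89.6×10³ / 270 = 331.9 N/mm (vertical).
Torsion M = P·e = 89.6×10³ × 170 = 15232000 N·mm.
Critical point at (x, y) = (70, 67.5) from centroid. f_tx = M·y/J = 593.3 N/mm; f_ty = M·x/J = 615.2 N/mm.
Resultant f_max = √[f_tx² + (f_v + f_ty)²] = √[593.3² + (331.9 + 615.2)²] = 1118 N/mm.
Capacity per unit length: r_n/Ω = (1/2.0) × 0.6 × 490 × (0.707 × 10) = 1039 N/mm.
1118 > 1039 → NOT adequate.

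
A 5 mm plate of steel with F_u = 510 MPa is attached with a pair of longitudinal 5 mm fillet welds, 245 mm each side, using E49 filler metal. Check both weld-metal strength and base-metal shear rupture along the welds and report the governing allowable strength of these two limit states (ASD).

E49XX → F_EXX = 490 MPa.
t_e = 0.707 × 5 = 3.535 mm; L = 490 mm.
Weld metal: R_n/Ω = (1/2.0) × 0.6 × 490 × 3.535 × 490 × 10⁻³ = 254.6 kN.
Base metal (shear rupture): R_n/Ω = (1/2.0) × 0.6 × 510 × 5 × 490 × 10⁻³ = 374.9 kN.
Governing: weld metal.

R_n/Ω ≈ 255 kN (weld metal governs)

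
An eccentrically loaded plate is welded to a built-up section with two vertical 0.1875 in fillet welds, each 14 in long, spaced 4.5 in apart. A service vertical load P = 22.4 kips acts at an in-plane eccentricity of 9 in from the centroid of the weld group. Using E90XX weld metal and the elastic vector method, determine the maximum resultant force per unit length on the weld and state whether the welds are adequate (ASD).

E90XX → F_EXX = 90 ksi.
Total weld length L_w = 28 in. Treat welds as unit-width lines.
Polar moment about centroid: J = 2[d³/12 + d(b/2)²] = 2[14³/12 + 14×2.25²] = 599.1 in³.
Direct shear f_v = P/L_w = 22.4 / 28 = 0.8 kip/in (vertical).
Torsion M = P·e = 22.4 × 9 = 201.6 kip·in.
Critical point at (x, y) = (2.25, 7) from centroid. f_tx = M·y/J = 2.356 kip/in; f_ty = M·x/J = 0.7572 kip/in.
Resultant f_max = √[f_tx² + (f_v + f_ty)²] = √[2.356² + (0.8 + 0.7572)²] = 2.824 kip/in.
Capacity per unit length: r_n/Ω = (1/2.0) × 0.6 × 90 × (0.707 × 0.1875) = 3.579 kip/in.
2.824 ≤ 3.579 → adequate.

f_max ≈ 2.82 kip/in; adequate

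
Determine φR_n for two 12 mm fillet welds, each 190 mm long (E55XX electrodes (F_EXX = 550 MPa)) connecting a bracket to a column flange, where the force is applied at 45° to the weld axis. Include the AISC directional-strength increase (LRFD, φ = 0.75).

φR_n ≈ 1040 kN

t_e = 0.707 × 12 = 8.484 mm; A_we = 8.484 × 380 = 3224 mm².
Directional factor: 1.0 + 0.5 sin^1.5(45°) = 1.297.
F_nw = 0.6 × 550 × 1.297 = 428.1 MPa.
φR_n = 0.75 × 428.1 × 3224 × 10⁻³ = 1035 kN.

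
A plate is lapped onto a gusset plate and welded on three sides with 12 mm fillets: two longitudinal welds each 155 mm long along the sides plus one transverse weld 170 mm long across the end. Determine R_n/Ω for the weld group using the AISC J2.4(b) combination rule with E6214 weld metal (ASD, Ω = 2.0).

R_n/Ω ≈ 818 kN

E62XX → F_EXX = 620 MPa.
t_e = 0.707 × 12 = 8.484 mm.
R_nwl = 0.6 × 620 × 8.484 × 310 × 10⁻³ = 978.4 kN (longitudinal, 2 welds).
R_nwt = 0.6 × 620 × 8.484 × 170 × 10⁻³ = 536.5 kN (transverse, base value).
(i) R_nwl + R_nwt = 1515 kN; (ii) 0.85 R_nwl + 1.5 R_nwt = 1636 kN.
R_n = max = 1636 kN [governs: (ii)]; R_n/Ω = 818.2 kN.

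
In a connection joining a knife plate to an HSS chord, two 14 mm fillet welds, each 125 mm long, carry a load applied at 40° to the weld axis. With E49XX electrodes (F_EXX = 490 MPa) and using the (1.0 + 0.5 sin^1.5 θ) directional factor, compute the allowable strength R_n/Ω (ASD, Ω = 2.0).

t_e = 0.707 × 14 = 9.898 mm; A_we = 9.898 × 250 = 2474 mm².
Directional factor: 1.0 + 0.5 sin^1.5(40°) = 1.258.
F_nw = 0.6 × 490 × 1.258 = 369.8 MPa.
R_n/Ω = (369.8 × 2474) / 2.0 × 10⁻³ = 457.5 kN.

R_n/Ω ≈ 457 kN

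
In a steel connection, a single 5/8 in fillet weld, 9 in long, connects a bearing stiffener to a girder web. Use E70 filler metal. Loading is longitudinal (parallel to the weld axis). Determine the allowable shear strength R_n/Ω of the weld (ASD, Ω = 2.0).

R_n/Ω ≈ 83.5 kips

E70XX → F_EXX = 70 ksi.
Effective throat t_e = 0.707 × 0.625 = 0.4419 in.
Total length L = 9 in; A_we = 0.4419 × 9 = 3.977 in².
F_nw = 0.6 F_EXX = 0.6 × 70 = 42 ksi.
R_n = 42 × 3.977 = 167 kips; R_n/Ω = 167/2.0 = 83.51 kips.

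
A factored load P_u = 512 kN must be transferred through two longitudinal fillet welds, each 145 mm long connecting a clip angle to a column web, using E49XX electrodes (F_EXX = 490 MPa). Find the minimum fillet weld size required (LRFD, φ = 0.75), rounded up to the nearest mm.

w = 12 mm

Total weld length L = 290 mm.
Required throat t_e = P_u / (φ × 0.6 F_EXX × L) = 512 / (0.75 × 0.6 × 490 × 290 × 10⁻³) = 8.007 mm.
Required leg w = t_e / 0.707 = 11.33 mm → use 12 mm.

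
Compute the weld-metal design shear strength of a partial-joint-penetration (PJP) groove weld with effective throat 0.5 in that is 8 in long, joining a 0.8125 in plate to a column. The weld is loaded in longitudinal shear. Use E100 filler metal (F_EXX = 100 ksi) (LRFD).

φR_n ≈ 180 kips

Effective throat (given) t_e = 0.5 in.
A_we = 0.5 × 8 = 4 in².
F_nw = 0.6 F_EXX = 60 ksi.
φR_n = 0.75 × 60 × 4 = 180 kips.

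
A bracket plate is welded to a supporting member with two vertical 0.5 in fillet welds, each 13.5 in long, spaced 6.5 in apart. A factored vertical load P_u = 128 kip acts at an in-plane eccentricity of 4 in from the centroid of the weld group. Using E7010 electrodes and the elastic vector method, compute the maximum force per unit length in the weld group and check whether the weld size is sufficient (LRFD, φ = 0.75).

f_max ≈ 8.7 kip/in; adequate

E70XX → F_EXX = 70 ksi.
Total weld length L_w = 27 in. Treat welds as unit-width lines.
Polar moment about centroid: J = 2[d³/12 + d(b/2)²] = 2[13.5³/12 + 13.5×3.25²] = 695.2 in³.
Direct shear f_v = P/L_w = 128 / 27 = 4.741 kip/in (vertical).
Torsion M = P·e = 128 × 4 = 512 kip·in.
Critical point at (x, y) = (3.25, 6.75) from centroid. f_tx = M·y/J = 4.971 kip/in; f_ty = M·x/J = 2.393 kip/in.
Resultant f_max = √[f_tx² + (f_v + f_ty)²] = √[4.971² + (4.741 + 2.393)²] = 8.695 kip/in.
Capacity per unit length: φr_n = 0.75 × 0.6 × 70 × (0.707 × 0.5) = 11.14 kip/in.
8.695 ≤ 11.14 → adequate.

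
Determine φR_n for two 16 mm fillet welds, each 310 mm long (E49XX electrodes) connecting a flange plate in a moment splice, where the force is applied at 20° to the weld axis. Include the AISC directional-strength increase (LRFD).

φR_n ≈ 1700 kN

E49XX → F_EXX = 490 MPa.
t_e = 0.707 × 16 = 11.31 mm; A_we = 11.31 × 620 = 7013 mm².
Directional factor: 1.0 + 0.5 sin^1.5(20°) = 1.1.
F_nw = 0.6 × 490 × 1.1 = 323.4 MPa.
φR_n = 0.75 × 323.4 × 7013 × 10⁻³ = 1701 kN.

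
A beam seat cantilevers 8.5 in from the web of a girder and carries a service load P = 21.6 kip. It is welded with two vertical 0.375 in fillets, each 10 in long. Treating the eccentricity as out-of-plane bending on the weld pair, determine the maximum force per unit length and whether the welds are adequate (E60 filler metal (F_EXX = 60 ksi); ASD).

L_w = 2 × 10 = 20 in; section modulus (unit throat) S = 2 × L²/6 = 33.33 in².
Direct shear f_v = P/L_w = 21.6/20 = 1.08 kip/in.
Moment M = P × e = 21.6 × 8.5 = 183.6 kip·in; bending f_b = M/S = 5.508 kip/in.
f_max = √(f_v² + f_b²) = √(1.08² + 5.508²) = 5.613 kip/in.
r_n/Ω = (1/2.0) × 0.6 × 60 × (0.707 × 0.375) = 4.772 kip/in → NOT adequate.

f_max ≈ 5.61 kip/in; NOT adequate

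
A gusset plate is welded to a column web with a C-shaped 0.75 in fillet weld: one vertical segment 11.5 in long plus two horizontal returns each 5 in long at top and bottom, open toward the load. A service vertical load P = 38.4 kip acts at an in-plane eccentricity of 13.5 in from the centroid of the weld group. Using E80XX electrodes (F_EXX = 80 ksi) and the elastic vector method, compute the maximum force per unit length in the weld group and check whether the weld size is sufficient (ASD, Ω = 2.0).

Total weld length L_w = 21.5 in. Treat welds as unit-width lines.
Centroid: x̄ = 2×5×2.5 / 21.5 = 1.163 in from the vertical weld.
Polar moment about centroid: J = I_x + I_y = [11.5³/12 + 2×5×5.75²] + [11.5×1.163² + 2(5³/12 + 5×1.337²)] = 511.6 in³.
Direct shear f_v = P/L_w = 38.4 / 21.5 = 1.786 kip/in (vertical).
Torsion M = P·e = 38.4 × 13.5 = 518.4 kip·in.
Critical point at (x, y) = (3.837, 5.75) from centroid. f_tx = M·y/J = 5.826 kip/in; f_ty = M·x/J = 3.888 kip/in.
Resultant f_max = √[f_tx² + (f_v + f_ty)²] = √[5.826² + (1.786 + 3.888)²] = 8.133 kip/in.
Capacity per unit length: r_n/Ω = (1/2.0) × 0.6 × 80 × (0.707 × 0.75) = 12.73 kip/in.
8.133 ≤ 12.73 → adequate.

f_max ≈ 8.13 kip/in; adequate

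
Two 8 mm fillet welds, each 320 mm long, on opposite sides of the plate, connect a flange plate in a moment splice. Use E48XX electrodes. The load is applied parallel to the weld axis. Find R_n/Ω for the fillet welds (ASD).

E48XX → F_EXX = 480 MPa.
Effective throat t_e = 0.707 × 8 = 5.656 mm.
Total length L = 640 mm; A_we = 5.656 × 640 = 3620 mm².
F_nw = 0.6 F_EXX = 0.6 × 480 = 288 MPa.
R_n = 288 × 3620 × 10⁻³ = 1043 kN; R_n/Ω = 1043/2.0 = 521.3 kN.

R_n/Ω ≈ 521 kN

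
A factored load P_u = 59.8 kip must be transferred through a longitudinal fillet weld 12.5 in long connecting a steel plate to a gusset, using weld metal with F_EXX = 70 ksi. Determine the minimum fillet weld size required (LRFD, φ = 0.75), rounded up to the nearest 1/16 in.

w = 1/4 in

Total weld length L = 12.5 in.
Required throat t_e = P_u / (φ × 0.6 F_EXX × L) = 59.8 / (0.75 × 0.6 × 70 × 12.5) = 0.1519 in.
Required leg w = t_e / 0.707 = 0.2148 in → use 1/4 in.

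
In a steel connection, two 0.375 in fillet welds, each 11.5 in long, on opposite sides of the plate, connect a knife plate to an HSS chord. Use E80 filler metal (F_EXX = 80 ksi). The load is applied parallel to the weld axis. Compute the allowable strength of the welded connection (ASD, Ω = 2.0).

Effective throat t_e = 0.707 × 0.375 = 0.2651 in.
Total length L = 23 in; A_we = 0.2651 × 23 = 6.098 in².
F_nw = 0.6 F_EXX = 0.6 × 80 = 48 ksi.
R_n = 48 × 6.098 = 292.7 kips; R_n/Ω = 292.7/2.0 = 146.3 kips.

R_n/Ω ≈ 146 kips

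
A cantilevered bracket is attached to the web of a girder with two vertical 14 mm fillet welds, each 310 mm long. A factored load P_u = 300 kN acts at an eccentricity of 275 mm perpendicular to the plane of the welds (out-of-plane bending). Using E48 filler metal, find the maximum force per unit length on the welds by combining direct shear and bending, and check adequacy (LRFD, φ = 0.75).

f_max ≈ 2620 N/mm; NOT adequate

E48XX → F_EXX = 480 MPa.
L_w = 2 × 310 = 620 mm; section modulus (unit throat) S = 2 × L²/6 = 32030 mm².
Direct shear f_v = P/L_w = 300×10³/620 = 483.9 N/mm.
Moment M = P × e = 300×10³ × 275 = 82500000 N·mm; bending f_b = M/S = 2575 N/mm.
f_max = √(f_v² + f_b²) = √(483.9² + 2575²) = 2621 N/mm.
φr_n = 0.75 × 0.6 × 480 × (0.707 × 14) = 2138 N/mm → NOT adequate.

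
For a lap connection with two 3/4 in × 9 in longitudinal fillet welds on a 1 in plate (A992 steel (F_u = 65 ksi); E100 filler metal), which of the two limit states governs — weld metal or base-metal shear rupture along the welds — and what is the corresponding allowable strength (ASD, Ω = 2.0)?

E100XX → F_EXX = 100 ksi.
t_e = 0.707 × 0.75 = 0.5302 in; L = 18 in.
Weld metal: R_n/Ω = (1/2.0) × 0.6 × 100 × 0.5302 × 18 = 286.3 kip.
Base metal (shear rupture): R_n/Ω = (1/2.0) × 0.6 × 65 × 1 × 18 = 351 kip.
Governing: weld metal.

R_n/Ω ≈ 286 kip (weld metal governs)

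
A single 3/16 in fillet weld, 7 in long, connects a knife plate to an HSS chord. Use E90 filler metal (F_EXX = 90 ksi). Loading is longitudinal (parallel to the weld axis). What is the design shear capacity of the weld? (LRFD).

φR_n ≈ 37.6 kip

Effective throat t_e = 0.707 × 0.1875 = 0.1326 in.
Total length L = 7 in; A_we = 0.1326 × 7 = 0.9279 in².
F_nw = 0.6 F_EXX = 0.6 × 90 = 54 ksi.
φR_n = 0.75 × 54 × 0.9279 = 37.58 kip.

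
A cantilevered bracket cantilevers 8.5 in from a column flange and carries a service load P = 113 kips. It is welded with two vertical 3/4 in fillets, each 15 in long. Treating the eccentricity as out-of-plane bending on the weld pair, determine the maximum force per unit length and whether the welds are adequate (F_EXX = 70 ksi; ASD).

f_max ≈ 13.3 kip/in; NOT adequate

L_w = 2 × 15 = 30 in; section modulus (unit throat) S = 2 × L²/6 = 75 in².
Direct shear f_v = P/L_w = 113/30 = 3.767 kip/in.
Moment M = P × e = 113 × 8.5 = 960.5 kip·in; bending f_b = M/S = 12.81 kip/in.
f_max = √(f_v² + f_b²) = √(3.767² + 12.81²) = 13.35 kip/in.
r_n/Ω = (1/2.0) × 0.6 × 70 × (0.707 × 0.75) = 11.14 kip/in → NOT adequate.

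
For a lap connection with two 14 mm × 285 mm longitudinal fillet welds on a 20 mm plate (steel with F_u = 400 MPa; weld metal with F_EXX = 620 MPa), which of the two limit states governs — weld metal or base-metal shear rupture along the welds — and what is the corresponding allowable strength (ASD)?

R_n/Ω ≈ 1050 kN (weld metal governs)

t_e = 0.707 × 14 = 9.898 mm; L = 570 mm.
Weld metal: R_n/Ω = (1/2.0) × 0.6 × 620 × 9.898 × 570 × 10⁻³ = 1049 kN.
Base metal (shear rupture): R_n/Ω = (1/2.0) × 0.6 × 400 × 20 × 570 × 10⁻³ = 1368 kN.
Governing: weld metal.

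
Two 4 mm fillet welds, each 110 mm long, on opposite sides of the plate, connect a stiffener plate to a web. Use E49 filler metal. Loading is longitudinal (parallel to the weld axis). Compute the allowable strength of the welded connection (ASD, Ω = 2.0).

E49XX → F_EXX = 490 MPa.
Effective throat t_e = 0.707 × 4 = 2.828 mm.
Total length L = 220 mm; A_we = 2.828 × 220 = 622.2 mm².
F_nw = 0.6 F_EXX = 0.6 × 490 = 294 MPa.
R_n = 294 × 622.2 × 10⁻³ = 182.9 kN; R_n/Ω = 182.9/2.0 = 91.46 kN.

R_n/Ω ≈ 91.5 kN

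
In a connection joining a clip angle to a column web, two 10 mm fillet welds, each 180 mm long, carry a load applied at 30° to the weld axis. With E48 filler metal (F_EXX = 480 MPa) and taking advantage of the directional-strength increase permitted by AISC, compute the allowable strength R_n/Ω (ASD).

t_e = 0.707 × 10 = 7.07 mm; A_we = 7.07 × 360 = 2545 mm².
Directional factor: 1.0 + 0.5 sin^1.5(30°) = 1.177.
F_nw = 0.6 × 480 × 1.177 = 338.9 MPa.
R_n/Ω = (338.9 × 2545) / 2.0 × 10⁻³ = 431.3 kN.

R_n/Ω ≈ 431 kN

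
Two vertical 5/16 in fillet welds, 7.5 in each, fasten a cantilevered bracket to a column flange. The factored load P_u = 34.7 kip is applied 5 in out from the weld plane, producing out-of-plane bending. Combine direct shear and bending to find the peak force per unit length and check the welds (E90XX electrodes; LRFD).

f_max ≈ 9.54 kip/in; NOT adequate

E90XX → F_EXX = 90 ksi.
L_w = 2 × 7.5 = 15 in; section modulus (unit throat) S = 2 × L²/6 = 18.75 in².
Direct shear f_v = P/L_w = 34.7/15 = 2.313 kip/in.
Moment M = P × e = 34.7 × 5 = 173.5 kip·in; bending f_b = M/S = 9.253 kip/in.
f_max = √(f_v² + f_b²) = √(2.313² + 9.253²) = 9.538 kip/in.
φr_n = 0.75 × 0.6 × 90 × (0.707 × 0.3125) = 8.948 kip/in → NOT adequate.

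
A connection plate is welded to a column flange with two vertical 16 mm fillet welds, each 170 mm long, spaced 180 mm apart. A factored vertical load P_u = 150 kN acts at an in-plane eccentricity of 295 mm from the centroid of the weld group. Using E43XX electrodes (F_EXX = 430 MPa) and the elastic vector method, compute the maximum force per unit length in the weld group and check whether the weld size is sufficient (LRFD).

Total weld length L_w = 340 mm. Treat welds as unit-width lines.
Polar moment about centroid: J = 2[d³/12 + d(b/2)²] = 2[170³/12 + 170×90²] = 3573000 mm³.
Direct shear f_v = P/L_w = 150×10³ / 340 = 441.2 N/mm (vertical).
Torsion M = P·e = 150×10³ × 295 = 44250000 N·mm.
Critical point at (x, y) = (90, 85) from centroid. f_tx = M·y/J = 1053 N/mm; f_ty = M·x/J = 1115 N/mm.
Resultant f_max = √[f_tx² + (f_v + f_ty)²] = √[1053² + (441.2 + 1115)²] = 1879 N/mm.
Capacity per unit length: φr_n = 0.75 × 0.6 × 430 × (0.707 × 16) = 2189 N/mm.
1879 ≤ 2189 → adequate.

f_max ≈ 1880 N/mm; adequate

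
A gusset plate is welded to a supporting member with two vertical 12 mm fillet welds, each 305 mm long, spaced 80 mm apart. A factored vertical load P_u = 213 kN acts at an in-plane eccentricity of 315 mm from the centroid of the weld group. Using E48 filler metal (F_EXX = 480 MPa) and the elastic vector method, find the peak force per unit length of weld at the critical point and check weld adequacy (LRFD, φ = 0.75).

Total weld length L_w = 610 mm. Treat welds as unit-width lines.
Polar moment about centroid: J = 2[d³/12 + d(b/2)²] = 2[305³/12 + 305×40²] = 5705000 mm³.
Direct shear f_v = P/L_w = 213×10³ / 610 = 349.2 N/mm (vertical).
Torsion M = P·e = 213×10³ × 315 = 67095000 N·mm.
Critical point at (x, y) = (40, 152.5) from centroid. f_tx = M·y/J = 1794 N/mm; f_ty = M·x/J = 470.4 N/mm.
Resultant f_max = √[f_tx² + (f_v + f_ty)²] = √[1794² + (349.2 + 470.4)²] = 1972 N/mm.
Capacity per unit length: φr_n = 0.75 × 0.6 × 480 × (0.707 × 12) = 1833 N/mm.
1972 > 1833 → NOT adequate.

f_max ≈ 1970 N/mm; NOT adequate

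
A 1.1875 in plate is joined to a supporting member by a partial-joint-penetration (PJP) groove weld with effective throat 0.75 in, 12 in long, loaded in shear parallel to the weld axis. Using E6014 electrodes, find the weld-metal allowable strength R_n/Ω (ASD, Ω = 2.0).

E60XX → F_EXX = 60 ksi.
Effective throat (given) t_e = 0.75 in.
A_we = 0.75 × 12 = 9 in².
F_nw = 0.6 F_EXX = 36 ksi.
R_n/Ω = (36 × 9) / 2.0 = 162 kips.

R_n/Ω ≈ 162 kips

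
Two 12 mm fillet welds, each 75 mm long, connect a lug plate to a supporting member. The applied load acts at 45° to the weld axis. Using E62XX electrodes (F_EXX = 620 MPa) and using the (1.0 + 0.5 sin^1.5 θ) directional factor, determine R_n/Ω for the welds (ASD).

R_n/Ω ≈ 307 kN

t_e = 0.707 × 12 = 8.484 mm; A_we = 8.484 × 150 = 1273 mm².
Directional factor: 1.0 + 0.5 sin^1.5(45°) = 1.297.
F_nw = 0.6 × 620 × 1.297 = 482.6 MPa.
R_n/Ω = (482.6 × 1273) / 2.0 × 10⁻³ = 307.1 kN.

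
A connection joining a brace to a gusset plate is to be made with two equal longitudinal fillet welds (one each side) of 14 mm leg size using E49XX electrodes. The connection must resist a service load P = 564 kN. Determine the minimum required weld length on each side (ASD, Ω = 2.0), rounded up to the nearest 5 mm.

E49XX → F_EXX = 490 MPa.
Throat t_e = 0.707 × 14 = 9.898 mm.
r_n/Ω = (0.6 × 490 × 9.898) / 2.0 = 1455 N/mm = 1.455 kN/mm.
L_req = P / (r_n/Ω) = 564 / 1.455 = 387.6 mm total.
Per side: 387.6 / 2 = 193.8 mm.
Round up → use L = 195 mm on each side.

L = 195 mm on each side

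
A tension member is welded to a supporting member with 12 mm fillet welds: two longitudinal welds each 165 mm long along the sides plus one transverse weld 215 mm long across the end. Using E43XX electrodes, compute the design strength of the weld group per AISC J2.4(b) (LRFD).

φR_n ≈ 990 kN

E43XX → F_EXX = 430 MPa.
t_e = 0.707 × 12 = 8.484 mm.
R_nwl = 0.6 × 430 × 8.484 × 330 × 10⁻³ = 722.3 kN (longitudinal, 2 welds).
R_nwt = 0.6 × 430 × 8.484 × 215 × 10⁻³ = 470.6 kN (transverse, base value).
(i) R_nwl + R_nwt = 1193 kN; (ii) 0.85 R_nwl + 1.5 R_nwt = 1320 kN.
R_n = max = 1320 kN [governs: (ii)]; φR_n = 989.9 kN.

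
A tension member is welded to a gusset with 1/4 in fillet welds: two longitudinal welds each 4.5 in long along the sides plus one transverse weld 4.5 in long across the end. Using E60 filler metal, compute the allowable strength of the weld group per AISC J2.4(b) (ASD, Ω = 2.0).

E60XX → F_EXX = 60 ksi.
t_e = 0.707 × 0.25 = 0.1767 in.
R_nwl = 0.6 × 60 × 0.1767 × 9 = 57.27 kip (longitudinal, 2 welds).
R_nwt = 0.6 × 60 × 0.1767 × 4.5 = 28.63 kip (transverse, base value).
(i) R_nwl + R_nwt = 85.9 kip; (ii) 0.85 R_nwl + 1.5 R_nwt = 91.63 kip.
R_n = max = 91.63 kip [governs: (ii)]; R_n/Ω = 45.81 kip.

R_n/Ω ≈ 45.8 kip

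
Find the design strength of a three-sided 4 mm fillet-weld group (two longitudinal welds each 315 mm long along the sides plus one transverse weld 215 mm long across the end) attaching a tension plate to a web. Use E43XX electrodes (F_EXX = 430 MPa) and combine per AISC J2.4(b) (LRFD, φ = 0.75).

φR_n ≈ 470 kN

t_e = 0.707 × 4 = 2.828 mm.
R_nwl = 0.6 × 430 × 2.828 × 630 × 10⁻³ = 459.7 kN (longitudinal, 2 welds).
R_nwt = 0.6 × 430 × 2.828 × 215 × 10⁻³ = 156.9 kN (transverse, base value).
(i) R_nwl + R_nwt = 616.5 kN; (ii) 0.85 R_nwl + 1.5 R_nwt = 626 kN.
R_n = max = 626 kN [governs: (ii)]; φR_n = 469.5 kN.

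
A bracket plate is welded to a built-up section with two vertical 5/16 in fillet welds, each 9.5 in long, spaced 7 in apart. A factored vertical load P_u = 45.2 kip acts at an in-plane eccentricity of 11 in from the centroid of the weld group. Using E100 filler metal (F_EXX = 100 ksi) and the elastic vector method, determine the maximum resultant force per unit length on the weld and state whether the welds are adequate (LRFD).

f_max ≈ 9.42 kip/in; adequate

Total weld length L_w = 19 in. Treat welds as unit-width lines.
Polar moment about centroid: J = 2[d³/12 + d(b/2)²] = 2[9.5³/12 + 9.5×3.5²] = 375.6 in³.
Direct shear f_v = P/L_w = 45.2 / 19 = 2.379 kip/in (vertical).
Torsion M = P·e = 45.2 × 11 = 497.2 kip·in.
Critical point at (x, y) = (3.5, 4.75) from centroid. f_tx = M·y/J = 6.287 kip/in; f_ty = M·x/J = 4.633 kip/in.
Resultant f_max = √[f_tx² + (f_v + f_ty)²] = √[6.287² + (2.379 + 4.633)²] = 9.417 kip/in.
Capacity per unit length: φr_n = 0.75 × 0.6 × 100 × (0.707 × 0.3125) = 9.942 kip/in.
9.417 ≤ 9.942 → adequate.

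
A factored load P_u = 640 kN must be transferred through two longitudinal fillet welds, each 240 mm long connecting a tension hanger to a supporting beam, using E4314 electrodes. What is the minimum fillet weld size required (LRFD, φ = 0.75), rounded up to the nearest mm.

w = 10 mm

E43XX → F_EXX = 430 MPa.
Total weld length L = 480 mm.
Required throat t_e = P_u / (φ × 0.6 F_EXX × L) = 640 / (0.75 × 0.6 × 430 × 480 × 10⁻³) = 6.891 mm.
Required leg w = t_e / 0.707 = 9.746 mm → use 10 mm.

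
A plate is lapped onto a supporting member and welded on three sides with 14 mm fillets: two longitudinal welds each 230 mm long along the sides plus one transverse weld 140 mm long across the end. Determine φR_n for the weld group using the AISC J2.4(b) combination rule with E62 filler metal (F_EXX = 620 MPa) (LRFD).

t_e = 0.707 × 14 = 9.898 mm.
R_nwl = 0.6 × 620 × 9.898 × 460 × 10⁻³ = 1694 kN (longitudinal, 2 welds).
R_nwt = 0.6 × 620 × 9.898 × 140 × 10⁻³ = 515.5 kN (transverse, base value).
(i) R_nwl + R_nwt = 2209 kN; (ii) 0.85 R_nwl + 1.5 R_nwt = 2213 kN.
R_n = max = 2213 kN [governs: (ii)]; φR_n = 1660 kN.

φR_n ≈ 1660 kN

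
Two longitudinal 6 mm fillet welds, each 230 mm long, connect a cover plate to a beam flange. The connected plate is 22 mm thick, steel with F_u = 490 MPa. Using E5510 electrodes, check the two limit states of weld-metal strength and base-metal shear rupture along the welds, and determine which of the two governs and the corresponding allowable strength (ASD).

E55XX → F_EXX = 550 MPa.
t_e = 0.707 × 6 = 4.242 mm; L = 460 mm.
Weld metal: R_n/Ω = (1/2.0) × 0.6 × 550 × 4.242 × 460 × 10⁻³ = 322 kN.
Base metal (shear rupture): R_n/Ω = (1/2.0) × 0.6 × 490 × 22 × 460 × 10⁻³ = 1488 kN.
Governing: weld metal.

R_n/Ω ≈ 322 kN (weld metal governs)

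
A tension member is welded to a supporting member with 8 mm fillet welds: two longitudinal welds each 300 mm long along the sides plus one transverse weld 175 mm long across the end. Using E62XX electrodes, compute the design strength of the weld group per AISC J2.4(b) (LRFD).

φR_n ≈ 1220 kN

E62XX → F_EXX = 620 MPa.
t_e = 0.707 × 8 = 5.656 mm.
R_nwl = 0.6 × 620 × 5.656 × 600 × 10⁻³ = 1262 kN (longitudinal, 2 welds).
R_nwt = 0.6 × 620 × 5.656 × 175 × 10⁻³ = 368.2 kN (transverse, base value).
(i) R_nwl + R_nwt = 1631 kN; (ii) 0.85 R_nwl + 1.5 R_nwt = 1625 kN.
R_n = max = 1631 kN [governs: (i)]; φR_n = 1223 kN.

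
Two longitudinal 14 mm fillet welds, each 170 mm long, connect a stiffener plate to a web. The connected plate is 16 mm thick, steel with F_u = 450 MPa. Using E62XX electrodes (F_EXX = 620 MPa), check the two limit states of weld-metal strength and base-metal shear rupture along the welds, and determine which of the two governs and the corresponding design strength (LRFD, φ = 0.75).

t_e = 0.707 × 14 = 9.898 mm; L = 340 mm.
Weld metal: φR_n = 0.75 × 0.6 × 620 × 9.898 × 340 × 10⁻³ = 938.9 kN.
Base metal (shear rupture): φR_n = 0.75 × 0.6 × 450 × 16 × 340 × 10⁻³ = 1102 kN.
Governing: weld metal.

φR_n ≈ 939 kN (weld metal governs)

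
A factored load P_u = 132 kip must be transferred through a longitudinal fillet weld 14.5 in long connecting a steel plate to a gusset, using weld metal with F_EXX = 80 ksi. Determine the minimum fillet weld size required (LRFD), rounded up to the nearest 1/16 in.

Total weld length L = 14.5 in.
Required throat t_e = P_u / (φ × 0.6 F_EXX × L) = 132 / (0.75 × 0.6 × 80 × 14.5) = 0.2529 in.
Required leg w = t_e / 0.707 = 0.3577 in → use 3/8 in.

w = 3/8 in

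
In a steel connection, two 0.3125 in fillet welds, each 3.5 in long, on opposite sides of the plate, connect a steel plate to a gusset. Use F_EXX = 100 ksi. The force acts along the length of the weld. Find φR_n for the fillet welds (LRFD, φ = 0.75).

φR_n ≈ 69.6 kip

Effective throat t_e = 0.707 × 0.3125 = 0.2209 in.
Total length L = 7 in; A_we = 0.2209 × 7 = 1.547 in².
F_nw = 0.6 F_EXX = 0.6 × 100 = 60 ksi.
φR_n = 0.75 × 60 × 1.547 = 69.6 kip.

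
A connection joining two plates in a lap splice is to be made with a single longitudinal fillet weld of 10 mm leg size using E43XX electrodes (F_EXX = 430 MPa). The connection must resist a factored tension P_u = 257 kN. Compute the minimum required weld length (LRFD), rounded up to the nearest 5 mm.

L = 190 mm

Throat t_e = 0.707 × 10 = 7.07 mm.
φr_n = 0.75 × 0.6 × 430 × 7.07 × 10⁻³ = 1.368 kN/mm.
L_req = P_u / φr_n = 257 / 1.368 = 187.9 mm total.
Round up → use L = 190 mm.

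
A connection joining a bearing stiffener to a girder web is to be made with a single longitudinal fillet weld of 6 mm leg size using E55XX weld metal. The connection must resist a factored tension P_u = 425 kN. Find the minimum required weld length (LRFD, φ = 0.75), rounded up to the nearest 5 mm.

L = 405 mm

E55XX → F_EXX = 550 MPa.
Throat t_e = 0.707 × 6 = 4.242 mm.
φr_n = 0.75 × 0.6 × 550 × 4.242 × 10⁻³ = 1.05 kN/mm.
L_req = P_u / φr_n = 425 / 1.05 = 404.8 mm total.
Round up → use L = 405 mm.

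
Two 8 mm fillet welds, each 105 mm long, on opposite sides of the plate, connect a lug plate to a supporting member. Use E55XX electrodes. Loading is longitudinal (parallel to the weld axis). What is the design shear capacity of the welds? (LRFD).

φR_n ≈ 294 kN

E55XX → F_EXX = 550 MPa.
Effective throat t_e = 0.707 × 8 = 5.656 mm.
Total length L = 210 mm; A_we = 5.656 × 210 = 1188 mm².
F_nw = 0.6 F_EXX = 0.6 × 550 = 330 MPa.
φR_n = 0.75 × 330 × 1188 × 10⁻³ = 294 kN.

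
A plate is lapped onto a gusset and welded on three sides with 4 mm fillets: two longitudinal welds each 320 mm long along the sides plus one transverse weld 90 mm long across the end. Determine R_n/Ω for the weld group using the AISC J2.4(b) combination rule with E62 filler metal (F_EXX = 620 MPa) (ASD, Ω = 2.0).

R_n/Ω ≈ 384 kN

t_e = 0.707 × 4 = 2.828 mm.
R_nwl = 0.6 × 620 × 2.828 × 640 × 10⁻³ = 673.3 kN (longitudinal, 2 welds).
R_nwt = 0.6 × 620 × 2.828 × 90 × 10⁻³ = 94.68 kN (transverse, base value).
(i) R_nwl + R_nwt = 768 kN; (ii) 0.85 R_nwl + 1.5 R_nwt = 714.3 kN.
R_n = max = 768 kN [governs: (i)]; R_n/Ω = 384 kN.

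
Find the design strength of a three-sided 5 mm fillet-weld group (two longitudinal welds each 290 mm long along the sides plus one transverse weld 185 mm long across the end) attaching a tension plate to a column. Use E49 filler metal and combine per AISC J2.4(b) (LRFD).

E49XX → F_EXX = 490 MPa.
t_e = 0.707 × 5 = 3.535 mm.
R_nwl = 0.6 × 490 × 3.535 × 580 × 10⁻³ = 602.8 kN (longitudinal, 2 welds).
R_nwt = 0.6 × 490 × 3.535 × 185 × 10⁻³ = 192.3 kN (transverse, base value).
(i) R_nwl + R_nwt = 795.1 kN; (ii) 0.85 R_nwl + 1.5 R_nwt = 800.8 kN.
R_n = max = 800.8 kN [governs: (ii)]; φR_n = 600.6 kN.

φR_n ≈ 601 kN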